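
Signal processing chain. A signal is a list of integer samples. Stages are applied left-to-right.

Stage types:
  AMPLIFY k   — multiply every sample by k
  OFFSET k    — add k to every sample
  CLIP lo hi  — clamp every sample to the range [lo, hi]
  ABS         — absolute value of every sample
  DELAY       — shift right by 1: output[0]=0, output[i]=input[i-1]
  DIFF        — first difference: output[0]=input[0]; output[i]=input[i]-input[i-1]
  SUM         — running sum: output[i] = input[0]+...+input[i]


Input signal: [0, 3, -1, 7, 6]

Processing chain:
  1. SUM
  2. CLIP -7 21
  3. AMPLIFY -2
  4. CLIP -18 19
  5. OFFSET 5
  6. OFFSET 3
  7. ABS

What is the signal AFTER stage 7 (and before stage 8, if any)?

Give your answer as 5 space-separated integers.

Input: [0, 3, -1, 7, 6]
Stage 1 (SUM): sum[0..0]=0, sum[0..1]=3, sum[0..2]=2, sum[0..3]=9, sum[0..4]=15 -> [0, 3, 2, 9, 15]
Stage 2 (CLIP -7 21): clip(0,-7,21)=0, clip(3,-7,21)=3, clip(2,-7,21)=2, clip(9,-7,21)=9, clip(15,-7,21)=15 -> [0, 3, 2, 9, 15]
Stage 3 (AMPLIFY -2): 0*-2=0, 3*-2=-6, 2*-2=-4, 9*-2=-18, 15*-2=-30 -> [0, -6, -4, -18, -30]
Stage 4 (CLIP -18 19): clip(0,-18,19)=0, clip(-6,-18,19)=-6, clip(-4,-18,19)=-4, clip(-18,-18,19)=-18, clip(-30,-18,19)=-18 -> [0, -6, -4, -18, -18]
Stage 5 (OFFSET 5): 0+5=5, -6+5=-1, -4+5=1, -18+5=-13, -18+5=-13 -> [5, -1, 1, -13, -13]
Stage 6 (OFFSET 3): 5+3=8, -1+3=2, 1+3=4, -13+3=-10, -13+3=-10 -> [8, 2, 4, -10, -10]
Stage 7 (ABS): |8|=8, |2|=2, |4|=4, |-10|=10, |-10|=10 -> [8, 2, 4, 10, 10]

Answer: 8 2 4 10 10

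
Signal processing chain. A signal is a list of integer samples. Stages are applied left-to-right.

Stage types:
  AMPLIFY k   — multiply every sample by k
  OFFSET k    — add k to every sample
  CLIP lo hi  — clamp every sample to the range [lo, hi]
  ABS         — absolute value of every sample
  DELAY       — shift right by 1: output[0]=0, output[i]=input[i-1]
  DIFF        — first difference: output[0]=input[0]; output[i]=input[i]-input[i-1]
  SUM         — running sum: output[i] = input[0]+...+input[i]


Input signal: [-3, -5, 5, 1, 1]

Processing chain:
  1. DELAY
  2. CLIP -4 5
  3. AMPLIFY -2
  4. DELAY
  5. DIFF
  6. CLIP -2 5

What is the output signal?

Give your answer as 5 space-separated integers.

Input: [-3, -5, 5, 1, 1]
Stage 1 (DELAY): [0, -3, -5, 5, 1] = [0, -3, -5, 5, 1] -> [0, -3, -5, 5, 1]
Stage 2 (CLIP -4 5): clip(0,-4,5)=0, clip(-3,-4,5)=-3, clip(-5,-4,5)=-4, clip(5,-4,5)=5, clip(1,-4,5)=1 -> [0, -3, -4, 5, 1]
Stage 3 (AMPLIFY -2): 0*-2=0, -3*-2=6, -4*-2=8, 5*-2=-10, 1*-2=-2 -> [0, 6, 8, -10, -2]
Stage 4 (DELAY): [0, 0, 6, 8, -10] = [0, 0, 6, 8, -10] -> [0, 0, 6, 8, -10]
Stage 5 (DIFF): s[0]=0, 0-0=0, 6-0=6, 8-6=2, -10-8=-18 -> [0, 0, 6, 2, -18]
Stage 6 (CLIP -2 5): clip(0,-2,5)=0, clip(0,-2,5)=0, clip(6,-2,5)=5, clip(2,-2,5)=2, clip(-18,-2,5)=-2 -> [0, 0, 5, 2, -2]

Answer: 0 0 5 2 -2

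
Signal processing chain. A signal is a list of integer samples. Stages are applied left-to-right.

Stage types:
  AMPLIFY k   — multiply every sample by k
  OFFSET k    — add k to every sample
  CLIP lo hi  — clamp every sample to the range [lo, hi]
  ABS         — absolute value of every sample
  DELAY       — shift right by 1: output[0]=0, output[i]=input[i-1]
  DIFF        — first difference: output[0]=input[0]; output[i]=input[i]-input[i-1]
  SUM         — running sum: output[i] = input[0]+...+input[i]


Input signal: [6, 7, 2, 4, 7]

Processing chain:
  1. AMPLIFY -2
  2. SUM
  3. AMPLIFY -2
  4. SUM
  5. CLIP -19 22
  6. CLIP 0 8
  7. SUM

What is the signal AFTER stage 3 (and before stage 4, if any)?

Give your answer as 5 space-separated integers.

Answer: 24 52 60 76 104

Derivation:
Input: [6, 7, 2, 4, 7]
Stage 1 (AMPLIFY -2): 6*-2=-12, 7*-2=-14, 2*-2=-4, 4*-2=-8, 7*-2=-14 -> [-12, -14, -4, -8, -14]
Stage 2 (SUM): sum[0..0]=-12, sum[0..1]=-26, sum[0..2]=-30, sum[0..3]=-38, sum[0..4]=-52 -> [-12, -26, -30, -38, -52]
Stage 3 (AMPLIFY -2): -12*-2=24, -26*-2=52, -30*-2=60, -38*-2=76, -52*-2=104 -> [24, 52, 60, 76, 104]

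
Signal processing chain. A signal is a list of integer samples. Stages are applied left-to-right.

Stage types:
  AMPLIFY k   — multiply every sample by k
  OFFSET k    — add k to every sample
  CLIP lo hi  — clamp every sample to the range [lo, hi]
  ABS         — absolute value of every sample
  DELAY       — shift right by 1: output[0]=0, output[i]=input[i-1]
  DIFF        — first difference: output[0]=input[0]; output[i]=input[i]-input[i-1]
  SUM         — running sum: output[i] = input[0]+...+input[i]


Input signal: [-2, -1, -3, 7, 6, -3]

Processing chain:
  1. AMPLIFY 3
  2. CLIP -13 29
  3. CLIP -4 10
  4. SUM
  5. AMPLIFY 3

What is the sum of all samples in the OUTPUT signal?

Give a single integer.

Answer: -27

Derivation:
Input: [-2, -1, -3, 7, 6, -3]
Stage 1 (AMPLIFY 3): -2*3=-6, -1*3=-3, -3*3=-9, 7*3=21, 6*3=18, -3*3=-9 -> [-6, -3, -9, 21, 18, -9]
Stage 2 (CLIP -13 29): clip(-6,-13,29)=-6, clip(-3,-13,29)=-3, clip(-9,-13,29)=-9, clip(21,-13,29)=21, clip(18,-13,29)=18, clip(-9,-13,29)=-9 -> [-6, -3, -9, 21, 18, -9]
Stage 3 (CLIP -4 10): clip(-6,-4,10)=-4, clip(-3,-4,10)=-3, clip(-9,-4,10)=-4, clip(21,-4,10)=10, clip(18,-4,10)=10, clip(-9,-4,10)=-4 -> [-4, -3, -4, 10, 10, -4]
Stage 4 (SUM): sum[0..0]=-4, sum[0..1]=-7, sum[0..2]=-11, sum[0..3]=-1, sum[0..4]=9, sum[0..5]=5 -> [-4, -7, -11, -1, 9, 5]
Stage 5 (AMPLIFY 3): -4*3=-12, -7*3=-21, -11*3=-33, -1*3=-3, 9*3=27, 5*3=15 -> [-12, -21, -33, -3, 27, 15]
Output sum: -27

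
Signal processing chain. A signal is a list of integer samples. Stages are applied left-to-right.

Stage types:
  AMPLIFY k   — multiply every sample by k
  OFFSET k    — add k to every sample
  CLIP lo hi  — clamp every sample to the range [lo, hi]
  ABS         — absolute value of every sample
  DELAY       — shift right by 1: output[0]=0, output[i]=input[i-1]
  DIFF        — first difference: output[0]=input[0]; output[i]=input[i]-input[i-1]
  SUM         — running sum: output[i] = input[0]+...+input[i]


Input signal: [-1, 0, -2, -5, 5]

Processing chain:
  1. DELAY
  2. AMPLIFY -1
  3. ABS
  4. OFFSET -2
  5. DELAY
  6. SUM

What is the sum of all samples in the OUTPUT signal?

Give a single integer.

Answer: -15

Derivation:
Input: [-1, 0, -2, -5, 5]
Stage 1 (DELAY): [0, -1, 0, -2, -5] = [0, -1, 0, -2, -5] -> [0, -1, 0, -2, -5]
Stage 2 (AMPLIFY -1): 0*-1=0, -1*-1=1, 0*-1=0, -2*-1=2, -5*-1=5 -> [0, 1, 0, 2, 5]
Stage 3 (ABS): |0|=0, |1|=1, |0|=0, |2|=2, |5|=5 -> [0, 1, 0, 2, 5]
Stage 4 (OFFSET -2): 0+-2=-2, 1+-2=-1, 0+-2=-2, 2+-2=0, 5+-2=3 -> [-2, -1, -2, 0, 3]
Stage 5 (DELAY): [0, -2, -1, -2, 0] = [0, -2, -1, -2, 0] -> [0, -2, -1, -2, 0]
Stage 6 (SUM): sum[0..0]=0, sum[0..1]=-2, sum[0..2]=-3, sum[0..3]=-5, sum[0..4]=-5 -> [0, -2, -3, -5, -5]
Output sum: -15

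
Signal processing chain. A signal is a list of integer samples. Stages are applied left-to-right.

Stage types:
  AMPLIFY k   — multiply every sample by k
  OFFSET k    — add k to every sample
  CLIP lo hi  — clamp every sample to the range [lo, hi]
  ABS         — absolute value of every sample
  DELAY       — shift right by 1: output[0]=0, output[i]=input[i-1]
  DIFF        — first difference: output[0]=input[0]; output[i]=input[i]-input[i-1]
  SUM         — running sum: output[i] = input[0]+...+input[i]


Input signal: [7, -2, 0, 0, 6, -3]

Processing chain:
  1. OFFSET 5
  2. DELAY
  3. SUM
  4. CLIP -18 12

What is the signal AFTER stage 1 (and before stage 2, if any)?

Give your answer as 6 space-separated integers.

Input: [7, -2, 0, 0, 6, -3]
Stage 1 (OFFSET 5): 7+5=12, -2+5=3, 0+5=5, 0+5=5, 6+5=11, -3+5=2 -> [12, 3, 5, 5, 11, 2]

Answer: 12 3 5 5 11 2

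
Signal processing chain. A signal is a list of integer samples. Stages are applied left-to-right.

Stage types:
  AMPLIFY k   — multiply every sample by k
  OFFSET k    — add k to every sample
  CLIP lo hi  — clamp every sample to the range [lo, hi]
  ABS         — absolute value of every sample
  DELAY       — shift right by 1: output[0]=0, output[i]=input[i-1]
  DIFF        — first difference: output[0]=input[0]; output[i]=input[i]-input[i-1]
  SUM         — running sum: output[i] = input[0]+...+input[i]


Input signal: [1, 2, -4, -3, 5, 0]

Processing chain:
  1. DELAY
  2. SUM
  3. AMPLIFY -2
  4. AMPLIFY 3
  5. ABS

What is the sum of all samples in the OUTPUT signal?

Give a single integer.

Answer: 60

Derivation:
Input: [1, 2, -4, -3, 5, 0]
Stage 1 (DELAY): [0, 1, 2, -4, -3, 5] = [0, 1, 2, -4, -3, 5] -> [0, 1, 2, -4, -3, 5]
Stage 2 (SUM): sum[0..0]=0, sum[0..1]=1, sum[0..2]=3, sum[0..3]=-1, sum[0..4]=-4, sum[0..5]=1 -> [0, 1, 3, -1, -4, 1]
Stage 3 (AMPLIFY -2): 0*-2=0, 1*-2=-2, 3*-2=-6, -1*-2=2, -4*-2=8, 1*-2=-2 -> [0, -2, -6, 2, 8, -2]
Stage 4 (AMPLIFY 3): 0*3=0, -2*3=-6, -6*3=-18, 2*3=6, 8*3=24, -2*3=-6 -> [0, -6, -18, 6, 24, -6]
Stage 5 (ABS): |0|=0, |-6|=6, |-18|=18, |6|=6, |24|=24, |-6|=6 -> [0, 6, 18, 6, 24, 6]
Output sum: 60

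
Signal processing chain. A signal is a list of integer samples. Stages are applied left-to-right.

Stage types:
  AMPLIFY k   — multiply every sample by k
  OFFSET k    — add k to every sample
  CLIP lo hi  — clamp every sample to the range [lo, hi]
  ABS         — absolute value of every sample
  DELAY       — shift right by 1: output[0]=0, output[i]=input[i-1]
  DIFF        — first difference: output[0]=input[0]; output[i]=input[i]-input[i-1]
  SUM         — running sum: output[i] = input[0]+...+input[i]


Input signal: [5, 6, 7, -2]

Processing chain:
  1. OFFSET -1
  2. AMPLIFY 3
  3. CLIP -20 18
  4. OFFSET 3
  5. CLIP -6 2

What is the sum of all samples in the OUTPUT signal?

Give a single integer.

Input: [5, 6, 7, -2]
Stage 1 (OFFSET -1): 5+-1=4, 6+-1=5, 7+-1=6, -2+-1=-3 -> [4, 5, 6, -3]
Stage 2 (AMPLIFY 3): 4*3=12, 5*3=15, 6*3=18, -3*3=-9 -> [12, 15, 18, -9]
Stage 3 (CLIP -20 18): clip(12,-20,18)=12, clip(15,-20,18)=15, clip(18,-20,18)=18, clip(-9,-20,18)=-9 -> [12, 15, 18, -9]
Stage 4 (OFFSET 3): 12+3=15, 15+3=18, 18+3=21, -9+3=-6 -> [15, 18, 21, -6]
Stage 5 (CLIP -6 2): clip(15,-6,2)=2, clip(18,-6,2)=2, clip(21,-6,2)=2, clip(-6,-6,2)=-6 -> [2, 2, 2, -6]
Output sum: 0

Answer: 0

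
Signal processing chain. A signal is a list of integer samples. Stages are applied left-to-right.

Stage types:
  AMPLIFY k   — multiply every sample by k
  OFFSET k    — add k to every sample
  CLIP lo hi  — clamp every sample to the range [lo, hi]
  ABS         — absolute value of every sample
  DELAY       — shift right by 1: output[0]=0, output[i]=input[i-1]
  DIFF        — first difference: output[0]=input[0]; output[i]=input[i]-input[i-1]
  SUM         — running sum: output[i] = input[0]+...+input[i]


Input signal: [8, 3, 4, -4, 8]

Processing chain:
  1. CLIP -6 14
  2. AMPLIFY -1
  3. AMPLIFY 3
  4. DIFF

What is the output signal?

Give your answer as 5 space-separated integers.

Answer: -24 15 -3 24 -36

Derivation:
Input: [8, 3, 4, -4, 8]
Stage 1 (CLIP -6 14): clip(8,-6,14)=8, clip(3,-6,14)=3, clip(4,-6,14)=4, clip(-4,-6,14)=-4, clip(8,-6,14)=8 -> [8, 3, 4, -4, 8]
Stage 2 (AMPLIFY -1): 8*-1=-8, 3*-1=-3, 4*-1=-4, -4*-1=4, 8*-1=-8 -> [-8, -3, -4, 4, -8]
Stage 3 (AMPLIFY 3): -8*3=-24, -3*3=-9, -4*3=-12, 4*3=12, -8*3=-24 -> [-24, -9, -12, 12, -24]
Stage 4 (DIFF): s[0]=-24, -9--24=15, -12--9=-3, 12--12=24, -24-12=-36 -> [-24, 15, -3, 24, -36]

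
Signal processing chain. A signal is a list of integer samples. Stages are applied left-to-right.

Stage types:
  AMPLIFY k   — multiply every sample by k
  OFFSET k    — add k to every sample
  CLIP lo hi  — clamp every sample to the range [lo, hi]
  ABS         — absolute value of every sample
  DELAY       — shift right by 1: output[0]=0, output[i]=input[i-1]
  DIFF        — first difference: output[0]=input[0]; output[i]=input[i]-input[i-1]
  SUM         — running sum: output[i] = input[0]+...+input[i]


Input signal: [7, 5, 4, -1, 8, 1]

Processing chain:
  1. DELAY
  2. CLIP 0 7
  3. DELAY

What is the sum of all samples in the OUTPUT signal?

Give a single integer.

Answer: 16

Derivation:
Input: [7, 5, 4, -1, 8, 1]
Stage 1 (DELAY): [0, 7, 5, 4, -1, 8] = [0, 7, 5, 4, -1, 8] -> [0, 7, 5, 4, -1, 8]
Stage 2 (CLIP 0 7): clip(0,0,7)=0, clip(7,0,7)=7, clip(5,0,7)=5, clip(4,0,7)=4, clip(-1,0,7)=0, clip(8,0,7)=7 -> [0, 7, 5, 4, 0, 7]
Stage 3 (DELAY): [0, 0, 7, 5, 4, 0] = [0, 0, 7, 5, 4, 0] -> [0, 0, 7, 5, 4, 0]
Output sum: 16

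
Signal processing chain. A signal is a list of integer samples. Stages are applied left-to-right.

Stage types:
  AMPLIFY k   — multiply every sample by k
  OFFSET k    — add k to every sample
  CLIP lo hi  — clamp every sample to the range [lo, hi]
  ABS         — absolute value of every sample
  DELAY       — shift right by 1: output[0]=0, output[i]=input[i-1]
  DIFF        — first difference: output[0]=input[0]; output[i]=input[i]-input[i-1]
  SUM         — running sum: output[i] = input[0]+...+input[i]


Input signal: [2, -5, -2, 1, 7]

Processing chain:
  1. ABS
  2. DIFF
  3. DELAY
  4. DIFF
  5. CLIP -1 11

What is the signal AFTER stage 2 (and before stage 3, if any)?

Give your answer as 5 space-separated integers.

Input: [2, -5, -2, 1, 7]
Stage 1 (ABS): |2|=2, |-5|=5, |-2|=2, |1|=1, |7|=7 -> [2, 5, 2, 1, 7]
Stage 2 (DIFF): s[0]=2, 5-2=3, 2-5=-3, 1-2=-1, 7-1=6 -> [2, 3, -3, -1, 6]

Answer: 2 3 -3 -1 6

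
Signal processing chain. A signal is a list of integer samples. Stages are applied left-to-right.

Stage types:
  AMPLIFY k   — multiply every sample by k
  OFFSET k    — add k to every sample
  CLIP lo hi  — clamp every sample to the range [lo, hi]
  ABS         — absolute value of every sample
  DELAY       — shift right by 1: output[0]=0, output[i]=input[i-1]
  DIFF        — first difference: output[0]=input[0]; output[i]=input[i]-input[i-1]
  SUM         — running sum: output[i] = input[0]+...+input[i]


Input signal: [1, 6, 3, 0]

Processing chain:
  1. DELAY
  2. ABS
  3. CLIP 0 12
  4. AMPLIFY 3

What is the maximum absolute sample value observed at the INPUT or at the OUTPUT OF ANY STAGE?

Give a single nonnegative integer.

Input: [1, 6, 3, 0] (max |s|=6)
Stage 1 (DELAY): [0, 1, 6, 3] = [0, 1, 6, 3] -> [0, 1, 6, 3] (max |s|=6)
Stage 2 (ABS): |0|=0, |1|=1, |6|=6, |3|=3 -> [0, 1, 6, 3] (max |s|=6)
Stage 3 (CLIP 0 12): clip(0,0,12)=0, clip(1,0,12)=1, clip(6,0,12)=6, clip(3,0,12)=3 -> [0, 1, 6, 3] (max |s|=6)
Stage 4 (AMPLIFY 3): 0*3=0, 1*3=3, 6*3=18, 3*3=9 -> [0, 3, 18, 9] (max |s|=18)
Overall max amplitude: 18

Answer: 18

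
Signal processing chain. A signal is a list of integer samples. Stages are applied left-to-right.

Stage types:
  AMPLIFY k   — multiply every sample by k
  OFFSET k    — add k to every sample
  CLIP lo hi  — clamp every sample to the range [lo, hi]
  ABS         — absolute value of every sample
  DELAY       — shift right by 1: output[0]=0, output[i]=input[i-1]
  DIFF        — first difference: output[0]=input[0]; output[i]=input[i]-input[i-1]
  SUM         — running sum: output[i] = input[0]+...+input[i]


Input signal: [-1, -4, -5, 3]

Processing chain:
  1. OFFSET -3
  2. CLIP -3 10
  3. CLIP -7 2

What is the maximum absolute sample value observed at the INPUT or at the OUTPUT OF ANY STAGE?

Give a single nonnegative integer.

Answer: 8

Derivation:
Input: [-1, -4, -5, 3] (max |s|=5)
Stage 1 (OFFSET -3): -1+-3=-4, -4+-3=-7, -5+-3=-8, 3+-3=0 -> [-4, -7, -8, 0] (max |s|=8)
Stage 2 (CLIP -3 10): clip(-4,-3,10)=-3, clip(-7,-3,10)=-3, clip(-8,-3,10)=-3, clip(0,-3,10)=0 -> [-3, -3, -3, 0] (max |s|=3)
Stage 3 (CLIP -7 2): clip(-3,-7,2)=-3, clip(-3,-7,2)=-3, clip(-3,-7,2)=-3, clip(0,-7,2)=0 -> [-3, -3, -3, 0] (max |s|=3)
Overall max amplitude: 8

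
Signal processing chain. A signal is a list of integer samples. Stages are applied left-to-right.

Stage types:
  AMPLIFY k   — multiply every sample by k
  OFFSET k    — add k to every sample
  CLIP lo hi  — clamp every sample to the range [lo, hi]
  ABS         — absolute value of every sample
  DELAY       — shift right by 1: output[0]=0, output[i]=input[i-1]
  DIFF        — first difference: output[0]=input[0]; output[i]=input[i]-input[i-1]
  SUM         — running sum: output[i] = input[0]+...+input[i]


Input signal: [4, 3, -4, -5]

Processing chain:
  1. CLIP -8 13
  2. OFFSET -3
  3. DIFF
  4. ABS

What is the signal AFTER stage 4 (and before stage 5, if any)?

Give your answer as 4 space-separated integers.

Answer: 1 1 7 1

Derivation:
Input: [4, 3, -4, -5]
Stage 1 (CLIP -8 13): clip(4,-8,13)=4, clip(3,-8,13)=3, clip(-4,-8,13)=-4, clip(-5,-8,13)=-5 -> [4, 3, -4, -5]
Stage 2 (OFFSET -3): 4+-3=1, 3+-3=0, -4+-3=-7, -5+-3=-8 -> [1, 0, -7, -8]
Stage 3 (DIFF): s[0]=1, 0-1=-1, -7-0=-7, -8--7=-1 -> [1, -1, -7, -1]
Stage 4 (ABS): |1|=1, |-1|=1, |-7|=7, |-1|=1 -> [1, 1, 7, 1]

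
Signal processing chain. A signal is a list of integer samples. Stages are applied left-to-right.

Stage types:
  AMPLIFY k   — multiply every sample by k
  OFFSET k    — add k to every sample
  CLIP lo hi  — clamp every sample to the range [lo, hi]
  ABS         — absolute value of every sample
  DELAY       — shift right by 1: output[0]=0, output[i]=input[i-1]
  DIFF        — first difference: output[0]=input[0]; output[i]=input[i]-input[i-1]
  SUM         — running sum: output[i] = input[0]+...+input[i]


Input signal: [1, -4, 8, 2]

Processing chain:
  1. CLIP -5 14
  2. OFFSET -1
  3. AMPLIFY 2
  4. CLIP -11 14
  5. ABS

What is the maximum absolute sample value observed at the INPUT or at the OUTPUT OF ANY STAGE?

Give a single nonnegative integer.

Answer: 14

Derivation:
Input: [1, -4, 8, 2] (max |s|=8)
Stage 1 (CLIP -5 14): clip(1,-5,14)=1, clip(-4,-5,14)=-4, clip(8,-5,14)=8, clip(2,-5,14)=2 -> [1, -4, 8, 2] (max |s|=8)
Stage 2 (OFFSET -1): 1+-1=0, -4+-1=-5, 8+-1=7, 2+-1=1 -> [0, -5, 7, 1] (max |s|=7)
Stage 3 (AMPLIFY 2): 0*2=0, -5*2=-10, 7*2=14, 1*2=2 -> [0, -10, 14, 2] (max |s|=14)
Stage 4 (CLIP -11 14): clip(0,-11,14)=0, clip(-10,-11,14)=-10, clip(14,-11,14)=14, clip(2,-11,14)=2 -> [0, -10, 14, 2] (max |s|=14)
Stage 5 (ABS): |0|=0, |-10|=10, |14|=14, |2|=2 -> [0, 10, 14, 2] (max |s|=14)
Overall max amplitude: 14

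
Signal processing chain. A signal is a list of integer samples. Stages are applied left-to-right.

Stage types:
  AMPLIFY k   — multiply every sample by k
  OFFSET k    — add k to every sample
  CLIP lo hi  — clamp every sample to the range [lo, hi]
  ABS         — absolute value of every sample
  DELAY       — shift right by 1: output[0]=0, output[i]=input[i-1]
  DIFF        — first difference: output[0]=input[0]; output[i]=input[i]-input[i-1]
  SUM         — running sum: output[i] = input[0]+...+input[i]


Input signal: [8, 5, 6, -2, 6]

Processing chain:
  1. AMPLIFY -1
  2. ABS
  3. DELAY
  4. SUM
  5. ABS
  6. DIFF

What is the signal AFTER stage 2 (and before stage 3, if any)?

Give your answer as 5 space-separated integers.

Answer: 8 5 6 2 6

Derivation:
Input: [8, 5, 6, -2, 6]
Stage 1 (AMPLIFY -1): 8*-1=-8, 5*-1=-5, 6*-1=-6, -2*-1=2, 6*-1=-6 -> [-8, -5, -6, 2, -6]
Stage 2 (ABS): |-8|=8, |-5|=5, |-6|=6, |2|=2, |-6|=6 -> [8, 5, 6, 2, 6]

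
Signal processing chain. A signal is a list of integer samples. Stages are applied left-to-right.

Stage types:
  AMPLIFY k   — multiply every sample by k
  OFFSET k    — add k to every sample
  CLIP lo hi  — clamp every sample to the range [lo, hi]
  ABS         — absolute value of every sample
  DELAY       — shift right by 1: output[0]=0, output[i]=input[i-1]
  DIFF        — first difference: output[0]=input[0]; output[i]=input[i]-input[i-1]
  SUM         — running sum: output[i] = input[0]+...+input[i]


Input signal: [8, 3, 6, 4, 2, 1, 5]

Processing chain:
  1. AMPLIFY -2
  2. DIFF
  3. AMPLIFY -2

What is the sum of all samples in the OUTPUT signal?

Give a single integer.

Answer: 20

Derivation:
Input: [8, 3, 6, 4, 2, 1, 5]
Stage 1 (AMPLIFY -2): 8*-2=-16, 3*-2=-6, 6*-2=-12, 4*-2=-8, 2*-2=-4, 1*-2=-2, 5*-2=-10 -> [-16, -6, -12, -8, -4, -2, -10]
Stage 2 (DIFF): s[0]=-16, -6--16=10, -12--6=-6, -8--12=4, -4--8=4, -2--4=2, -10--2=-8 -> [-16, 10, -6, 4, 4, 2, -8]
Stage 3 (AMPLIFY -2): -16*-2=32, 10*-2=-20, -6*-2=12, 4*-2=-8, 4*-2=-8, 2*-2=-4, -8*-2=16 -> [32, -20, 12, -8, -8, -4, 16]
Output sum: 20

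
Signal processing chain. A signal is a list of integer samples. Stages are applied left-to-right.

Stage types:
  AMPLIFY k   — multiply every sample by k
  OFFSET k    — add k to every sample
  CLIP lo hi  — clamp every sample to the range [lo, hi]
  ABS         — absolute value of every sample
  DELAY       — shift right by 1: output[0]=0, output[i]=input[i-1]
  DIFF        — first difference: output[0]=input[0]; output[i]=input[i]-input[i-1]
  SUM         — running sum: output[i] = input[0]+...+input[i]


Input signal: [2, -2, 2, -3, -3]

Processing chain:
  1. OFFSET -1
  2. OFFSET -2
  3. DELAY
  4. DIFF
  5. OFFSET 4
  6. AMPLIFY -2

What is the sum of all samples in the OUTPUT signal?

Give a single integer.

Input: [2, -2, 2, -3, -3]
Stage 1 (OFFSET -1): 2+-1=1, -2+-1=-3, 2+-1=1, -3+-1=-4, -3+-1=-4 -> [1, -3, 1, -4, -4]
Stage 2 (OFFSET -2): 1+-2=-1, -3+-2=-5, 1+-2=-1, -4+-2=-6, -4+-2=-6 -> [-1, -5, -1, -6, -6]
Stage 3 (DELAY): [0, -1, -5, -1, -6] = [0, -1, -5, -1, -6] -> [0, -1, -5, -1, -6]
Stage 4 (DIFF): s[0]=0, -1-0=-1, -5--1=-4, -1--5=4, -6--1=-5 -> [0, -1, -4, 4, -5]
Stage 5 (OFFSET 4): 0+4=4, -1+4=3, -4+4=0, 4+4=8, -5+4=-1 -> [4, 3, 0, 8, -1]
Stage 6 (AMPLIFY -2): 4*-2=-8, 3*-2=-6, 0*-2=0, 8*-2=-16, -1*-2=2 -> [-8, -6, 0, -16, 2]
Output sum: -28

Answer: -28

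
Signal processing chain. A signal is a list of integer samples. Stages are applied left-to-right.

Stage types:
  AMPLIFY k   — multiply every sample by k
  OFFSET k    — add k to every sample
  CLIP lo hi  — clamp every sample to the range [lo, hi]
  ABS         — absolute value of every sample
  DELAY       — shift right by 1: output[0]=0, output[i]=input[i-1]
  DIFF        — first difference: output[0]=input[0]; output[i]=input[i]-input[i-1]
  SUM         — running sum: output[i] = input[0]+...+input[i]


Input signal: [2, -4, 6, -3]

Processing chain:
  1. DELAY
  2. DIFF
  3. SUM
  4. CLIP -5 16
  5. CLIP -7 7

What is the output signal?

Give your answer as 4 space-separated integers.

Input: [2, -4, 6, -3]
Stage 1 (DELAY): [0, 2, -4, 6] = [0, 2, -4, 6] -> [0, 2, -4, 6]
Stage 2 (DIFF): s[0]=0, 2-0=2, -4-2=-6, 6--4=10 -> [0, 2, -6, 10]
Stage 3 (SUM): sum[0..0]=0, sum[0..1]=2, sum[0..2]=-4, sum[0..3]=6 -> [0, 2, -4, 6]
Stage 4 (CLIP -5 16): clip(0,-5,16)=0, clip(2,-5,16)=2, clip(-4,-5,16)=-4, clip(6,-5,16)=6 -> [0, 2, -4, 6]
Stage 5 (CLIP -7 7): clip(0,-7,7)=0, clip(2,-7,7)=2, clip(-4,-7,7)=-4, clip(6,-7,7)=6 -> [0, 2, -4, 6]

Answer: 0 2 -4 6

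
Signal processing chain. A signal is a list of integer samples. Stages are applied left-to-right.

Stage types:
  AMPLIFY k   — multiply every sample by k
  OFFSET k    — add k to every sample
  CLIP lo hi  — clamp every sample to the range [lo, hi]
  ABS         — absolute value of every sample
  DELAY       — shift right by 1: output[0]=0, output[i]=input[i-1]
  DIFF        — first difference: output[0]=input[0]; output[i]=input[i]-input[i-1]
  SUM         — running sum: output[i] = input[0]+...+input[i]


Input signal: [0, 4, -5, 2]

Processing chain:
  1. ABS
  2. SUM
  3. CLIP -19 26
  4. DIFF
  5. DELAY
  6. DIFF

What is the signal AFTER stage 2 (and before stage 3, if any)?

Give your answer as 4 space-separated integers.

Answer: 0 4 9 11

Derivation:
Input: [0, 4, -5, 2]
Stage 1 (ABS): |0|=0, |4|=4, |-5|=5, |2|=2 -> [0, 4, 5, 2]
Stage 2 (SUM): sum[0..0]=0, sum[0..1]=4, sum[0..2]=9, sum[0..3]=11 -> [0, 4, 9, 11]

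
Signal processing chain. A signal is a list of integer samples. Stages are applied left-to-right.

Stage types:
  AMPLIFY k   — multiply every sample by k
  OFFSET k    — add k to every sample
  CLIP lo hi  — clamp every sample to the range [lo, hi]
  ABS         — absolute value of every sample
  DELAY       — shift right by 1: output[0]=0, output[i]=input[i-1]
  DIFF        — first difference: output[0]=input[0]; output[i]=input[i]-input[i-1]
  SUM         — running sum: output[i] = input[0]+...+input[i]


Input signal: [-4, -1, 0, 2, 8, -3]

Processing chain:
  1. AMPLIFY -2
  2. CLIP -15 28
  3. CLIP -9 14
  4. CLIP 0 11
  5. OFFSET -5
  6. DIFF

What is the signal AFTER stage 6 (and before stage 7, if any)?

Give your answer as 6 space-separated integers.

Answer: 3 -6 -2 0 0 6

Derivation:
Input: [-4, -1, 0, 2, 8, -3]
Stage 1 (AMPLIFY -2): -4*-2=8, -1*-2=2, 0*-2=0, 2*-2=-4, 8*-2=-16, -3*-2=6 -> [8, 2, 0, -4, -16, 6]
Stage 2 (CLIP -15 28): clip(8,-15,28)=8, clip(2,-15,28)=2, clip(0,-15,28)=0, clip(-4,-15,28)=-4, clip(-16,-15,28)=-15, clip(6,-15,28)=6 -> [8, 2, 0, -4, -15, 6]
Stage 3 (CLIP -9 14): clip(8,-9,14)=8, clip(2,-9,14)=2, clip(0,-9,14)=0, clip(-4,-9,14)=-4, clip(-15,-9,14)=-9, clip(6,-9,14)=6 -> [8, 2, 0, -4, -9, 6]
Stage 4 (CLIP 0 11): clip(8,0,11)=8, clip(2,0,11)=2, clip(0,0,11)=0, clip(-4,0,11)=0, clip(-9,0,11)=0, clip(6,0,11)=6 -> [8, 2, 0, 0, 0, 6]
Stage 5 (OFFSET -5): 8+-5=3, 2+-5=-3, 0+-5=-5, 0+-5=-5, 0+-5=-5, 6+-5=1 -> [3, -3, -5, -5, -5, 1]
Stage 6 (DIFF): s[0]=3, -3-3=-6, -5--3=-2, -5--5=0, -5--5=0, 1--5=6 -> [3, -6, -2, 0, 0, 6]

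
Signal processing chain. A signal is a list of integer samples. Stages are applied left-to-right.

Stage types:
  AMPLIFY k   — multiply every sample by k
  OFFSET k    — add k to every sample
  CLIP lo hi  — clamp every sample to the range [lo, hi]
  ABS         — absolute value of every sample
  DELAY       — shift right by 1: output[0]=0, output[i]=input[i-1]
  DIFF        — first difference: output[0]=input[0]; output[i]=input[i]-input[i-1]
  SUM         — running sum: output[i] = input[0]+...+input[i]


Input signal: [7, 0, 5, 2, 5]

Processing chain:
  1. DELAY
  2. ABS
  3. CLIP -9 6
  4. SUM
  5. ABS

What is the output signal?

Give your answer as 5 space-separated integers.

Input: [7, 0, 5, 2, 5]
Stage 1 (DELAY): [0, 7, 0, 5, 2] = [0, 7, 0, 5, 2] -> [0, 7, 0, 5, 2]
Stage 2 (ABS): |0|=0, |7|=7, |0|=0, |5|=5, |2|=2 -> [0, 7, 0, 5, 2]
Stage 3 (CLIP -9 6): clip(0,-9,6)=0, clip(7,-9,6)=6, clip(0,-9,6)=0, clip(5,-9,6)=5, clip(2,-9,6)=2 -> [0, 6, 0, 5, 2]
Stage 4 (SUM): sum[0..0]=0, sum[0..1]=6, sum[0..2]=6, sum[0..3]=11, sum[0..4]=13 -> [0, 6, 6, 11, 13]
Stage 5 (ABS): |0|=0, |6|=6, |6|=6, |11|=11, |13|=13 -> [0, 6, 6, 11, 13]

Answer: 0 6 6 11 13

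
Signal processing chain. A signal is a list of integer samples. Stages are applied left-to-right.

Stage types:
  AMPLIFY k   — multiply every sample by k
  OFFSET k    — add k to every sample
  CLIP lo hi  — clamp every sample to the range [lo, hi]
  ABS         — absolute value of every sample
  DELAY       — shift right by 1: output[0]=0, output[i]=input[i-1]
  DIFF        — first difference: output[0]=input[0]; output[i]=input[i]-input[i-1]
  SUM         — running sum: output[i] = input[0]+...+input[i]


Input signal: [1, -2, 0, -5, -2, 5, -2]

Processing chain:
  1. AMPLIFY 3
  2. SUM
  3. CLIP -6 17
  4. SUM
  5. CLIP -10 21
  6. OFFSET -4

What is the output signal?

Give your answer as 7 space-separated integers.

Input: [1, -2, 0, -5, -2, 5, -2]
Stage 1 (AMPLIFY 3): 1*3=3, -2*3=-6, 0*3=0, -5*3=-15, -2*3=-6, 5*3=15, -2*3=-6 -> [3, -6, 0, -15, -6, 15, -6]
Stage 2 (SUM): sum[0..0]=3, sum[0..1]=-3, sum[0..2]=-3, sum[0..3]=-18, sum[0..4]=-24, sum[0..5]=-9, sum[0..6]=-15 -> [3, -3, -3, -18, -24, -9, -15]
Stage 3 (CLIP -6 17): clip(3,-6,17)=3, clip(-3,-6,17)=-3, clip(-3,-6,17)=-3, clip(-18,-6,17)=-6, clip(-24,-6,17)=-6, clip(-9,-6,17)=-6, clip(-15,-6,17)=-6 -> [3, -3, -3, -6, -6, -6, -6]
Stage 4 (SUM): sum[0..0]=3, sum[0..1]=0, sum[0..2]=-3, sum[0..3]=-9, sum[0..4]=-15, sum[0..5]=-21, sum[0..6]=-27 -> [3, 0, -3, -9, -15, -21, -27]
Stage 5 (CLIP -10 21): clip(3,-10,21)=3, clip(0,-10,21)=0, clip(-3,-10,21)=-3, clip(-9,-10,21)=-9, clip(-15,-10,21)=-10, clip(-21,-10,21)=-10, clip(-27,-10,21)=-10 -> [3, 0, -3, -9, -10, -10, -10]
Stage 6 (OFFSET -4): 3+-4=-1, 0+-4=-4, -3+-4=-7, -9+-4=-13, -10+-4=-14, -10+-4=-14, -10+-4=-14 -> [-1, -4, -7, -13, -14, -14, -14]

Answer: -1 -4 -7 -13 -14 -14 -14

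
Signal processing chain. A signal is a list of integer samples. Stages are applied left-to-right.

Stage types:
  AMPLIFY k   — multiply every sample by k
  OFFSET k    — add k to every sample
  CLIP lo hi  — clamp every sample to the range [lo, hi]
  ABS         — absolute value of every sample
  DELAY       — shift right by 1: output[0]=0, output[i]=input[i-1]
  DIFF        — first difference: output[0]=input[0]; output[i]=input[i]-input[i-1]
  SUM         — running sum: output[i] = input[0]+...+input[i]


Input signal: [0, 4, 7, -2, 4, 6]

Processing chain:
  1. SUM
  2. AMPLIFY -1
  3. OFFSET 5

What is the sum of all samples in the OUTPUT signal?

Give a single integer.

Input: [0, 4, 7, -2, 4, 6]
Stage 1 (SUM): sum[0..0]=0, sum[0..1]=4, sum[0..2]=11, sum[0..3]=9, sum[0..4]=13, sum[0..5]=19 -> [0, 4, 11, 9, 13, 19]
Stage 2 (AMPLIFY -1): 0*-1=0, 4*-1=-4, 11*-1=-11, 9*-1=-9, 13*-1=-13, 19*-1=-19 -> [0, -4, -11, -9, -13, -19]
Stage 3 (OFFSET 5): 0+5=5, -4+5=1, -11+5=-6, -9+5=-4, -13+5=-8, -19+5=-14 -> [5, 1, -6, -4, -8, -14]
Output sum: -26

Answer: -26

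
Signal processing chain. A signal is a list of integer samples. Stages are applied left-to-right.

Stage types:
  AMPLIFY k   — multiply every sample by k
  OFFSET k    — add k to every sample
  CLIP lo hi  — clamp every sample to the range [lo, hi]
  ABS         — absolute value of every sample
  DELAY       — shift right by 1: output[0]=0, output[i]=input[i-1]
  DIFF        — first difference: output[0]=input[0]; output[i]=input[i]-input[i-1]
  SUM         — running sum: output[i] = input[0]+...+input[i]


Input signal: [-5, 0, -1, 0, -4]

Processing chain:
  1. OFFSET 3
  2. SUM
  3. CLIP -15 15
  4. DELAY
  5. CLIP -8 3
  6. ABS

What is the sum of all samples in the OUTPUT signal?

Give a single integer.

Answer: 9

Derivation:
Input: [-5, 0, -1, 0, -4]
Stage 1 (OFFSET 3): -5+3=-2, 0+3=3, -1+3=2, 0+3=3, -4+3=-1 -> [-2, 3, 2, 3, -1]
Stage 2 (SUM): sum[0..0]=-2, sum[0..1]=1, sum[0..2]=3, sum[0..3]=6, sum[0..4]=5 -> [-2, 1, 3, 6, 5]
Stage 3 (CLIP -15 15): clip(-2,-15,15)=-2, clip(1,-15,15)=1, clip(3,-15,15)=3, clip(6,-15,15)=6, clip(5,-15,15)=5 -> [-2, 1, 3, 6, 5]
Stage 4 (DELAY): [0, -2, 1, 3, 6] = [0, -2, 1, 3, 6] -> [0, -2, 1, 3, 6]
Stage 5 (CLIP -8 3): clip(0,-8,3)=0, clip(-2,-8,3)=-2, clip(1,-8,3)=1, clip(3,-8,3)=3, clip(6,-8,3)=3 -> [0, -2, 1, 3, 3]
Stage 6 (ABS): |0|=0, |-2|=2, |1|=1, |3|=3, |3|=3 -> [0, 2, 1, 3, 3]
Output sum: 9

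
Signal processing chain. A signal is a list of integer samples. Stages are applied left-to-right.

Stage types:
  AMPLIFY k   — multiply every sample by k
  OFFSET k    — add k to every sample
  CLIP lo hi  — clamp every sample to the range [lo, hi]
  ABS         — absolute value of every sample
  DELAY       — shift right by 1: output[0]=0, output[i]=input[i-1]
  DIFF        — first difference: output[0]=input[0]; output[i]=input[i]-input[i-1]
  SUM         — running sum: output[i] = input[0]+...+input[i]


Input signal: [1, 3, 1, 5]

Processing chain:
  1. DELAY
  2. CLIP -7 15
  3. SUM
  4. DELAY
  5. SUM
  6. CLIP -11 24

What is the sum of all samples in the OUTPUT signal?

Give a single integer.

Input: [1, 3, 1, 5]
Stage 1 (DELAY): [0, 1, 3, 1] = [0, 1, 3, 1] -> [0, 1, 3, 1]
Stage 2 (CLIP -7 15): clip(0,-7,15)=0, clip(1,-7,15)=1, clip(3,-7,15)=3, clip(1,-7,15)=1 -> [0, 1, 3, 1]
Stage 3 (SUM): sum[0..0]=0, sum[0..1]=1, sum[0..2]=4, sum[0..3]=5 -> [0, 1, 4, 5]
Stage 4 (DELAY): [0, 0, 1, 4] = [0, 0, 1, 4] -> [0, 0, 1, 4]
Stage 5 (SUM): sum[0..0]=0, sum[0..1]=0, sum[0..2]=1, sum[0..3]=5 -> [0, 0, 1, 5]
Stage 6 (CLIP -11 24): clip(0,-11,24)=0, clip(0,-11,24)=0, clip(1,-11,24)=1, clip(5,-11,24)=5 -> [0, 0, 1, 5]
Output sum: 6

Answer: 6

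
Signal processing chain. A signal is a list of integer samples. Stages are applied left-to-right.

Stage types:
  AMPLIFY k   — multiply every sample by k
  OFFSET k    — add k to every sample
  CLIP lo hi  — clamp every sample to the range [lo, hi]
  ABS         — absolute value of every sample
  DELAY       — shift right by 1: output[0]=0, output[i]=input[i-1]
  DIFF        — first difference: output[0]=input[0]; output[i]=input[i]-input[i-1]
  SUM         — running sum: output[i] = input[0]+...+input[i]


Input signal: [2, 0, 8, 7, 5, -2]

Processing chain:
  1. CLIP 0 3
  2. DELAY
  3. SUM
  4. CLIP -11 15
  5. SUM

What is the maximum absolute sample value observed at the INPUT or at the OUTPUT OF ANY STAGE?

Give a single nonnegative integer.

Answer: 28

Derivation:
Input: [2, 0, 8, 7, 5, -2] (max |s|=8)
Stage 1 (CLIP 0 3): clip(2,0,3)=2, clip(0,0,3)=0, clip(8,0,3)=3, clip(7,0,3)=3, clip(5,0,3)=3, clip(-2,0,3)=0 -> [2, 0, 3, 3, 3, 0] (max |s|=3)
Stage 2 (DELAY): [0, 2, 0, 3, 3, 3] = [0, 2, 0, 3, 3, 3] -> [0, 2, 0, 3, 3, 3] (max |s|=3)
Stage 3 (SUM): sum[0..0]=0, sum[0..1]=2, sum[0..2]=2, sum[0..3]=5, sum[0..4]=8, sum[0..5]=11 -> [0, 2, 2, 5, 8, 11] (max |s|=11)
Stage 4 (CLIP -11 15): clip(0,-11,15)=0, clip(2,-11,15)=2, clip(2,-11,15)=2, clip(5,-11,15)=5, clip(8,-11,15)=8, clip(11,-11,15)=11 -> [0, 2, 2, 5, 8, 11] (max |s|=11)
Stage 5 (SUM): sum[0..0]=0, sum[0..1]=2, sum[0..2]=4, sum[0..3]=9, sum[0..4]=17, sum[0..5]=28 -> [0, 2, 4, 9, 17, 28] (max |s|=28)
Overall max amplitude: 28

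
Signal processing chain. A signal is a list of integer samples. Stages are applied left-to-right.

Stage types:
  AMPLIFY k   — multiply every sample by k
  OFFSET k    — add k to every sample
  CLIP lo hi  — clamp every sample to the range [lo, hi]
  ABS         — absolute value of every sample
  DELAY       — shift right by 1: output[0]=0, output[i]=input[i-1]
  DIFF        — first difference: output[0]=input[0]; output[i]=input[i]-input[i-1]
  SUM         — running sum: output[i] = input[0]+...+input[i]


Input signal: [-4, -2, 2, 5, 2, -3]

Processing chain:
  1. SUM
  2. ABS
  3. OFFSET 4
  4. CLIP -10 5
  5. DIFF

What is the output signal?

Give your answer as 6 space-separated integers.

Answer: 5 0 0 0 0 -1

Derivation:
Input: [-4, -2, 2, 5, 2, -3]
Stage 1 (SUM): sum[0..0]=-4, sum[0..1]=-6, sum[0..2]=-4, sum[0..3]=1, sum[0..4]=3, sum[0..5]=0 -> [-4, -6, -4, 1, 3, 0]
Stage 2 (ABS): |-4|=4, |-6|=6, |-4|=4, |1|=1, |3|=3, |0|=0 -> [4, 6, 4, 1, 3, 0]
Stage 3 (OFFSET 4): 4+4=8, 6+4=10, 4+4=8, 1+4=5, 3+4=7, 0+4=4 -> [8, 10, 8, 5, 7, 4]
Stage 4 (CLIP -10 5): clip(8,-10,5)=5, clip(10,-10,5)=5, clip(8,-10,5)=5, clip(5,-10,5)=5, clip(7,-10,5)=5, clip(4,-10,5)=4 -> [5, 5, 5, 5, 5, 4]
Stage 5 (DIFF): s[0]=5, 5-5=0, 5-5=0, 5-5=0, 5-5=0, 4-5=-1 -> [5, 0, 0, 0, 0, -1]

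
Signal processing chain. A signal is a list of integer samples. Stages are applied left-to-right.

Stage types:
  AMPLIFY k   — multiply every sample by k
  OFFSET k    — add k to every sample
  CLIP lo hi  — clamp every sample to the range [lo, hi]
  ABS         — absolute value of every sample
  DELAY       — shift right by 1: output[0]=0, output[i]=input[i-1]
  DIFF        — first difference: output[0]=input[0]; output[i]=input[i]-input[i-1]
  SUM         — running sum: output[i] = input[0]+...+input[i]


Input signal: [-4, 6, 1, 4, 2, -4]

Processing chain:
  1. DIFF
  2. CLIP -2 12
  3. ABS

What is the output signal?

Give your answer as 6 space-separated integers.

Answer: 2 10 2 3 2 2

Derivation:
Input: [-4, 6, 1, 4, 2, -4]
Stage 1 (DIFF): s[0]=-4, 6--4=10, 1-6=-5, 4-1=3, 2-4=-2, -4-2=-6 -> [-4, 10, -5, 3, -2, -6]
Stage 2 (CLIP -2 12): clip(-4,-2,12)=-2, clip(10,-2,12)=10, clip(-5,-2,12)=-2, clip(3,-2,12)=3, clip(-2,-2,12)=-2, clip(-6,-2,12)=-2 -> [-2, 10, -2, 3, -2, -2]
Stage 3 (ABS): |-2|=2, |10|=10, |-2|=2, |3|=3, |-2|=2, |-2|=2 -> [2, 10, 2, 3, 2, 2]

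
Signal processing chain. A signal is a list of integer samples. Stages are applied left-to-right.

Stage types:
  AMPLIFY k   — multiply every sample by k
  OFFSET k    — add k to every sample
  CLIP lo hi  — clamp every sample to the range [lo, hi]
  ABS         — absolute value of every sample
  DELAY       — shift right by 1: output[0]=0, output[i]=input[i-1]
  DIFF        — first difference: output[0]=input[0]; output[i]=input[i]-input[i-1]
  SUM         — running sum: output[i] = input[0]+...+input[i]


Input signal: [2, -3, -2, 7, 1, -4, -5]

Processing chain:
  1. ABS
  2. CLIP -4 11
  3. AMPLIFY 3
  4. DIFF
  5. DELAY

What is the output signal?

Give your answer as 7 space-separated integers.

Answer: 0 6 3 -3 15 -18 9

Derivation:
Input: [2, -3, -2, 7, 1, -4, -5]
Stage 1 (ABS): |2|=2, |-3|=3, |-2|=2, |7|=7, |1|=1, |-4|=4, |-5|=5 -> [2, 3, 2, 7, 1, 4, 5]
Stage 2 (CLIP -4 11): clip(2,-4,11)=2, clip(3,-4,11)=3, clip(2,-4,11)=2, clip(7,-4,11)=7, clip(1,-4,11)=1, clip(4,-4,11)=4, clip(5,-4,11)=5 -> [2, 3, 2, 7, 1, 4, 5]
Stage 3 (AMPLIFY 3): 2*3=6, 3*3=9, 2*3=6, 7*3=21, 1*3=3, 4*3=12, 5*3=15 -> [6, 9, 6, 21, 3, 12, 15]
Stage 4 (DIFF): s[0]=6, 9-6=3, 6-9=-3, 21-6=15, 3-21=-18, 12-3=9, 15-12=3 -> [6, 3, -3, 15, -18, 9, 3]
Stage 5 (DELAY): [0, 6, 3, -3, 15, -18, 9] = [0, 6, 3, -3, 15, -18, 9] -> [0, 6, 3, -3, 15, -18, 9]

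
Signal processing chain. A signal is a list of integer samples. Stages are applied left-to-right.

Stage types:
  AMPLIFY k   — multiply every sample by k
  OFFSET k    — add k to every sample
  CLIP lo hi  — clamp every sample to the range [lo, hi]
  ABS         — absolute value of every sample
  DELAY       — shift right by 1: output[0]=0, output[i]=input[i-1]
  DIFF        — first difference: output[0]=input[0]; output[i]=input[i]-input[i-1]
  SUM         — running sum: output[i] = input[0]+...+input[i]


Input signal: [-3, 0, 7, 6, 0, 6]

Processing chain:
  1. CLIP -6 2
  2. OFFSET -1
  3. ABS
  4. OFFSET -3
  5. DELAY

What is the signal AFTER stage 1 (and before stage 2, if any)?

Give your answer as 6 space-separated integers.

Answer: -3 0 2 2 0 2

Derivation:
Input: [-3, 0, 7, 6, 0, 6]
Stage 1 (CLIP -6 2): clip(-3,-6,2)=-3, clip(0,-6,2)=0, clip(7,-6,2)=2, clip(6,-6,2)=2, clip(0,-6,2)=0, clip(6,-6,2)=2 -> [-3, 0, 2, 2, 0, 2]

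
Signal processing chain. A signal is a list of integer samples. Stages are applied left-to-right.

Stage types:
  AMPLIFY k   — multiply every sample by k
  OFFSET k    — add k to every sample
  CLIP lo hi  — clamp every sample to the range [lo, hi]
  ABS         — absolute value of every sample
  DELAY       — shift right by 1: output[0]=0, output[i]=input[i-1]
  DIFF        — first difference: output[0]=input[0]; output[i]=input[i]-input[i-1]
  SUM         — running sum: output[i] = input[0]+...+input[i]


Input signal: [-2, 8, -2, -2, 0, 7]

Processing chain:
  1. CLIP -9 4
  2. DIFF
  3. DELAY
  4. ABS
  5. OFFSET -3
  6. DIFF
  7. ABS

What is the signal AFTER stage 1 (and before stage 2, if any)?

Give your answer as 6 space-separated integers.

Answer: -2 4 -2 -2 0 4

Derivation:
Input: [-2, 8, -2, -2, 0, 7]
Stage 1 (CLIP -9 4): clip(-2,-9,4)=-2, clip(8,-9,4)=4, clip(-2,-9,4)=-2, clip(-2,-9,4)=-2, clip(0,-9,4)=0, clip(7,-9,4)=4 -> [-2, 4, -2, -2, 0, 4]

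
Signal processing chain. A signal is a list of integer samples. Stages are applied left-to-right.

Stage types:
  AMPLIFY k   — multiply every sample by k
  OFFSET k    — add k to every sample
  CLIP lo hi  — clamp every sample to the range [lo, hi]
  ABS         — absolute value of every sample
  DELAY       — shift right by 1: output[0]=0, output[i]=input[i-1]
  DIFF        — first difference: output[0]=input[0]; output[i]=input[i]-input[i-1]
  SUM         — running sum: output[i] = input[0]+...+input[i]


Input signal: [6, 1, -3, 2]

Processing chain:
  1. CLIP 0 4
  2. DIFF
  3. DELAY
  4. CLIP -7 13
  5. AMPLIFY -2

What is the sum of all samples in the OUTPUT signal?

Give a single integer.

Input: [6, 1, -3, 2]
Stage 1 (CLIP 0 4): clip(6,0,4)=4, clip(1,0,4)=1, clip(-3,0,4)=0, clip(2,0,4)=2 -> [4, 1, 0, 2]
Stage 2 (DIFF): s[0]=4, 1-4=-3, 0-1=-1, 2-0=2 -> [4, -3, -1, 2]
Stage 3 (DELAY): [0, 4, -3, -1] = [0, 4, -3, -1] -> [0, 4, -3, -1]
Stage 4 (CLIP -7 13): clip(0,-7,13)=0, clip(4,-7,13)=4, clip(-3,-7,13)=-3, clip(-1,-7,13)=-1 -> [0, 4, -3, -1]
Stage 5 (AMPLIFY -2): 0*-2=0, 4*-2=-8, -3*-2=6, -1*-2=2 -> [0, -8, 6, 2]
Output sum: 0

Answer: 0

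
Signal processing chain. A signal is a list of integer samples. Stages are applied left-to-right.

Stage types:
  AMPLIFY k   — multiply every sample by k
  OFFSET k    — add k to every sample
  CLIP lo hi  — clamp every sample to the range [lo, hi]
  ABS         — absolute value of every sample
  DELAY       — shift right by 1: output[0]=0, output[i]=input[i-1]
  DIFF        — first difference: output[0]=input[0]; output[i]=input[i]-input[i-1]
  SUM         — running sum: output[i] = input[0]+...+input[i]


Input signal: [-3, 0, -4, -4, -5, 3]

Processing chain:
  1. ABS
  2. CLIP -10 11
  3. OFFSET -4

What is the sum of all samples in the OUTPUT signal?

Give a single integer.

Input: [-3, 0, -4, -4, -5, 3]
Stage 1 (ABS): |-3|=3, |0|=0, |-4|=4, |-4|=4, |-5|=5, |3|=3 -> [3, 0, 4, 4, 5, 3]
Stage 2 (CLIP -10 11): clip(3,-10,11)=3, clip(0,-10,11)=0, clip(4,-10,11)=4, clip(4,-10,11)=4, clip(5,-10,11)=5, clip(3,-10,11)=3 -> [3, 0, 4, 4, 5, 3]
Stage 3 (OFFSET -4): 3+-4=-1, 0+-4=-4, 4+-4=0, 4+-4=0, 5+-4=1, 3+-4=-1 -> [-1, -4, 0, 0, 1, -1]
Output sum: -5

Answer: -5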